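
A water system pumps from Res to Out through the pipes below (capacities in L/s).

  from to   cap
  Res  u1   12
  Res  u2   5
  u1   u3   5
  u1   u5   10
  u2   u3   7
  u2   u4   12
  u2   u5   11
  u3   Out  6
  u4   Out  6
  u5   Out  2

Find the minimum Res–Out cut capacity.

12

Augment Res→u1→u3→Out: bottleneck 5, flow now 5.
Augment Res→u1→u5→Out: bottleneck 2, flow now 7.
Augment Res→u2→u3→Out: bottleneck 1, flow now 8.
Augment Res→u2→u4→Out: bottleneck 4, flow now 12.
No augmenting path remains; maximum flow = 12.
By max-flow min-cut, the minimum cut capacity equals the max flow.
In the residual graph, reachable from Res: {Res, u1, u5}.
Min-cut edges: Res→u2 (5), u1→u3 (5), u5→Out (2); capacity 5 + 5 + 2 = 12.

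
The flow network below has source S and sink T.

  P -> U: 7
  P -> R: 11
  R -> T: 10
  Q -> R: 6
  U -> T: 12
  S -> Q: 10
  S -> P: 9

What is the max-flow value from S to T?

15

Augment S→P→R→T: bottleneck 9, flow now 9.
Augment S→Q→R→T: bottleneck 1, flow now 10.
Augment S→Q→R→P→U→T: bottleneck 5, flow now 15. (uses reverse residual edge)
No augmenting path remains; maximum flow = 15.
In the residual graph, reachable from S: {S, Q}.
Min-cut edges: S→P (9), Q→R (6); capacity 9 + 6 = 15.
This cut is saturated, so no flow can exceed 15.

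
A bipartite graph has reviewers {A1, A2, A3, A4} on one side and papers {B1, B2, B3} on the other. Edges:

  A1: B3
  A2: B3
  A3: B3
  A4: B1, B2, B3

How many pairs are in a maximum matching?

Unit-capacity flow: source→left, listed edges, right→sink; max matching = max flow.
Augmenting path A1→B3 (+1); matched 1.
Augmenting path A4→B1 (+1); matched 2.
No augmenting path remains; maximum matching = 2.
König certificate: {A4, B3} is a vertex cover of size 2 (every listed pair touches it), so no matching can be larger.

2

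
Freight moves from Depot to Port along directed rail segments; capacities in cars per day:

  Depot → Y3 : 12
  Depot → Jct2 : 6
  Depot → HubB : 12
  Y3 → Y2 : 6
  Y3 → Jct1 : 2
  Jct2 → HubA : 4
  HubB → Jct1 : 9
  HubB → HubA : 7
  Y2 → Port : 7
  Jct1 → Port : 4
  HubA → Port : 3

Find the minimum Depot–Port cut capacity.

Augment Depot→Y3→Y2→Port: bottleneck 6, flow now 6.
Augment Depot→Y3→Jct1→Port: bottleneck 2, flow now 8.
Augment Depot→Jct2→HubA→Port: bottleneck 3, flow now 11.
Augment Depot→HubB→Jct1→Port: bottleneck 2, flow now 13.
No augmenting path remains; maximum flow = 13.
By max-flow min-cut, the minimum cut capacity equals the max flow.
In the residual graph, reachable from Depot: {Depot, Y3, Jct2, HubB, Jct1, HubA}.
Min-cut edges: Y3→Y2 (6), Jct1→Port (4), HubA→Port (3); capacity 6 + 4 + 3 = 13.

13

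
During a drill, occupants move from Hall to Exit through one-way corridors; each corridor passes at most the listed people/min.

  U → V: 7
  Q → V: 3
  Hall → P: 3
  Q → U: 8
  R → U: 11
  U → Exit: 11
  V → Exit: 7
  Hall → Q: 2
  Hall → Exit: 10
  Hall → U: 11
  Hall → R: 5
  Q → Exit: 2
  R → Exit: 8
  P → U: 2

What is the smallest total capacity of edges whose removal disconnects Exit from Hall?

Augment Hall→Exit: bottleneck 10, flow now 10.
Augment Hall→Q→Exit: bottleneck 2, flow now 12.
Augment Hall→R→Exit: bottleneck 5, flow now 17.
Augment Hall→U→Exit: bottleneck 11, flow now 28.
Augment Hall→P→U→V→Exit: bottleneck 2, flow now 30.
No augmenting path remains; maximum flow = 30.
By max-flow min-cut, the minimum cut capacity equals the max flow.
In the residual graph, reachable from Hall: {Hall, P}.
Min-cut edges: Hall→Q (2), Hall→R (5), Hall→U (11), Hall→Exit (10), P→U (2); capacity 2 + 5 + 11 + 10 + 2 = 30.

30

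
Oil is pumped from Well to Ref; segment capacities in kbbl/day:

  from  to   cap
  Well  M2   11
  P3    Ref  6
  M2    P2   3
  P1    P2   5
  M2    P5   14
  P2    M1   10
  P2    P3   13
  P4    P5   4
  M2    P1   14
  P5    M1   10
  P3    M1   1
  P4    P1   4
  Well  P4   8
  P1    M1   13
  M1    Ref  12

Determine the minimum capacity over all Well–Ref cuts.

18

Augment Well→P4→P1→M1→Ref: bottleneck 4, flow now 4.
Augment Well→P4→P5→M1→Ref: bottleneck 4, flow now 8.
Augment Well→M2→P2→M1→Ref: bottleneck 3, flow now 11.
Augment Well→M2→P1→M1→Ref: bottleneck 1, flow now 12.
Augment Well→M2→P1→P2→P3→Ref: bottleneck 5, flow now 17.
Augment Well→M2→P1→M1→P2→P3→Ref: bottleneck 1, flow now 18. (uses reverse residual edge)
No augmenting path remains; maximum flow = 18.
By max-flow min-cut, the minimum cut capacity equals the max flow.
In the residual graph, reachable from Well: {Well, P4, M2, P2, P1, P5, M1, P3}.
Min-cut edges: M1→Ref (12), P3→Ref (6); capacity 12 + 6 = 18.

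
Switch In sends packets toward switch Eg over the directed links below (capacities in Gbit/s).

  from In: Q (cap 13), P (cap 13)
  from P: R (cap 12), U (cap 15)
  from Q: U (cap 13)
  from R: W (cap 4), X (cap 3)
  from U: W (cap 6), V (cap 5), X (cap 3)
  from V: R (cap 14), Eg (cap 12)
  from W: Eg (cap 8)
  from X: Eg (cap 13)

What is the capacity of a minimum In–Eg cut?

Augment In→P→R→W→Eg: bottleneck 4, flow now 4.
Augment In→P→R→X→Eg: bottleneck 3, flow now 7.
Augment In→P→U→V→Eg: bottleneck 5, flow now 12.
Augment In→P→U→W→Eg: bottleneck 1, flow now 13.
Augment In→Q→U→W→Eg: bottleneck 3, flow now 16.
Augment In→Q→U→X→Eg: bottleneck 3, flow now 19.
No augmenting path remains; maximum flow = 19.
By max-flow min-cut, the minimum cut capacity equals the max flow.
In the residual graph, reachable from In: {In, P, Q, R, U, W}.
Min-cut edges: R→X (3), U→V (5), U→X (3), W→Eg (8); capacity 3 + 5 + 3 + 8 = 19.

19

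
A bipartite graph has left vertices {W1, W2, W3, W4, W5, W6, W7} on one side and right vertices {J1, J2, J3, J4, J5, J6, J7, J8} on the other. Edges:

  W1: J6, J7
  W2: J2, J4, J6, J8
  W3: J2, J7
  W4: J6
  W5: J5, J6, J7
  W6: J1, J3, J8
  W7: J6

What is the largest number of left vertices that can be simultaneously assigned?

6

Unit-capacity flow: source→left, listed edges, right→sink; max matching = max flow.
Augmenting path W1→J6 (+1); matched 1.
Augmenting path W2→J2 (+1); matched 2.
Augmenting path W3→J7 (+1); matched 3.
Augmenting path W5→J5 (+1); matched 4.
Augmenting path W6→J1 (+1); matched 5.
Augmenting path W4→J6→W1→J7→W3→J2→W2→J4 (+1); matched 6.
No augmenting path remains; maximum matching = 6.
König certificate: {W1, W2, W3, W5, W6, J6} is a vertex cover of size 6 (every listed pair touches it), so no matching can be larger.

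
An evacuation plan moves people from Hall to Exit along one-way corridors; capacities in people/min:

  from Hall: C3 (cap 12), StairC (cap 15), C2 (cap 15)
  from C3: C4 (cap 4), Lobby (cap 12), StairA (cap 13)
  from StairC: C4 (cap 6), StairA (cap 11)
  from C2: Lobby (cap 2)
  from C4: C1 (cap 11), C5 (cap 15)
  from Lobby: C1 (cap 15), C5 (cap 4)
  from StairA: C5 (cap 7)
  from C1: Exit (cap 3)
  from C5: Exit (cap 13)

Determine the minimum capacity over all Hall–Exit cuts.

Augment Hall→C3→C4→C1→Exit: bottleneck 3, flow now 3.
Augment Hall→C3→C4→C5→Exit: bottleneck 1, flow now 4.
Augment Hall→C3→Lobby→C5→Exit: bottleneck 4, flow now 8.
Augment Hall→C3→StairA→C5→Exit: bottleneck 4, flow now 12.
Augment Hall→StairC→C4→C5→Exit: bottleneck 4, flow now 16.
No augmenting path remains; maximum flow = 16.
By max-flow min-cut, the minimum cut capacity equals the max flow.
In the residual graph, reachable from Hall: {Hall, C3, StairC, C2, C4, Lobby, StairA, C1, C5}.
Min-cut edges: C1→Exit (3), C5→Exit (13); capacity 3 + 13 = 16.

16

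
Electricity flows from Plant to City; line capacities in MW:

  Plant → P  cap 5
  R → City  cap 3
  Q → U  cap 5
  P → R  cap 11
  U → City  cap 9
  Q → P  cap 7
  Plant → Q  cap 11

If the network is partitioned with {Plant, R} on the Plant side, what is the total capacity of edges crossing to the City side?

Edges leaving {Plant, R}: Plant→P (5), Plant→Q (11), R→City (3).
Cut capacity = 5 + 11 + 3 = 19.

19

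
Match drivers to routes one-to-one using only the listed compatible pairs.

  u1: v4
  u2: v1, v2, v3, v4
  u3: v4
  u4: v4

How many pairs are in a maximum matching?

2

Unit-capacity flow: source→left, listed edges, right→sink; max matching = max flow.
Augmenting path u1→v4 (+1); matched 1.
Augmenting path u2→v1 (+1); matched 2.
No augmenting path remains; maximum matching = 2.
König certificate: {u2, v4} is a vertex cover of size 2 (every listed pair touches it), so no matching can be larger.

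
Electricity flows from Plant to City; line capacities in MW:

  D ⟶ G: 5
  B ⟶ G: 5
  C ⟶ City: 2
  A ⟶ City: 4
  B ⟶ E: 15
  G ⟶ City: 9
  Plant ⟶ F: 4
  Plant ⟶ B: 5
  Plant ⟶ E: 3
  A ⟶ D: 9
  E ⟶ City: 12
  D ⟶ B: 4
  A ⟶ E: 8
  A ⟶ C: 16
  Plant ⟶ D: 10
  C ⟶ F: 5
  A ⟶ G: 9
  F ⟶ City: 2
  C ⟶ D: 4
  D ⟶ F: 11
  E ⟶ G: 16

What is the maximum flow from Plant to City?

19

Augment Plant→E→City: bottleneck 3, flow now 3.
Augment Plant→F→City: bottleneck 2, flow now 5.
Augment Plant→B→E→City: bottleneck 5, flow now 10.
Augment Plant→D→G→City: bottleneck 5, flow now 15.
Augment Plant→D→B→E→City: bottleneck 4, flow now 19.
No augmenting path remains; maximum flow = 19.
In the residual graph, reachable from Plant: {Plant, D, F}.
Min-cut edges: Plant→B (5), Plant→E (3), D→B (4), D→G (5), F→City (2); capacity 5 + 3 + 4 + 5 + 2 = 19.
This cut is saturated, so no flow can exceed 19.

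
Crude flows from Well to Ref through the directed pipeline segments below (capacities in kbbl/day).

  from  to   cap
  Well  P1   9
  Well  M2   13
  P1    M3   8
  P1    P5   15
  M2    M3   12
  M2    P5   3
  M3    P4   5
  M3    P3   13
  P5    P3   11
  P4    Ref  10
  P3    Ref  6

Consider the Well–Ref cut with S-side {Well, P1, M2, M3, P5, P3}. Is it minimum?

Yes — it is a minimum cut (capacity 11).

Given cut capacity: 5 + 6 = 11.
Augment Well→P1→M3→P4→Ref: bottleneck 5, flow now 5.
Augment Well→P1→M3→P3→Ref: bottleneck 3, flow now 8.
Augment Well→P1→P5→P3→Ref: bottleneck 1, flow now 9.
Augment Well→M2→M3→P3→Ref: bottleneck 2, flow now 11.
No augmenting path remains; maximum flow = 11.
Cut capacity 11 equals the max flow, so it is a minimum cut.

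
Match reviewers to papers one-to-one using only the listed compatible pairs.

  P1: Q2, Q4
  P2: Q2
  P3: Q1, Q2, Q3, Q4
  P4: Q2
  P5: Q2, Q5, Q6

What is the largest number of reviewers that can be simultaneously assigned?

Unit-capacity flow: source→left, listed edges, right→sink; max matching = max flow.
Augmenting path P1→Q2 (+1); matched 1.
Augmenting path P3→Q1 (+1); matched 2.
Augmenting path P5→Q5 (+1); matched 3.
Augmenting path P2→Q2→P1→Q4 (+1); matched 4.
No augmenting path remains; maximum matching = 4.
König certificate: {P1, P3, P5, Q2} is a vertex cover of size 4 (every listed pair touches it), so no matching can be larger.

4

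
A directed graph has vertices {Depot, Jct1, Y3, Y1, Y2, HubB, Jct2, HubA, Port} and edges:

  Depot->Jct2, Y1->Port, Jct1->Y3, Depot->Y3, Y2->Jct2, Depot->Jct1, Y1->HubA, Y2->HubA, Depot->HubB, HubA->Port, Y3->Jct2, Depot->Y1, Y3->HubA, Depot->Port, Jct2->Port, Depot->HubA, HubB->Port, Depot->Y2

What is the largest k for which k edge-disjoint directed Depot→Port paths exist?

Assign every edge capacity 1; by Menger, the answer equals the max flow.
Path Depot→Port (+1); total 1.
Path Depot→Y1→Port (+1); total 2.
Path Depot→HubB→Port (+1); total 3.
Path Depot→Jct2→Port (+1); total 4.
Path Depot→HubA→Port (+1); total 5.
No residual Depot→Port path; max flow = 5.
Certifying cut of size 5: {Depot→HubB, Depot→Port, Depot→Y1, HubA→Port, Jct2→Port}.

5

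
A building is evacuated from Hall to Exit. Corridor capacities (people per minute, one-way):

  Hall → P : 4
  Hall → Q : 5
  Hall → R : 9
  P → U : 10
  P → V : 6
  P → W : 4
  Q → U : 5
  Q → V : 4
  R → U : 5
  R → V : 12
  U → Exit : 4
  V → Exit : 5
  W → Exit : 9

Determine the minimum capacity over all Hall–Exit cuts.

13

Augment Hall→P→U→Exit: bottleneck 4, flow now 4.
Augment Hall→Q→V→Exit: bottleneck 4, flow now 8.
Augment Hall→R→V→Exit: bottleneck 1, flow now 9.
Augment Hall→Q→U→P→W→Exit: bottleneck 1, flow now 10. (uses reverse residual edge)
Augment Hall→R→U→P→W→Exit: bottleneck 3, flow now 13. (uses reverse residual edge)
No augmenting path remains; maximum flow = 13.
By max-flow min-cut, the minimum cut capacity equals the max flow.
In the residual graph, reachable from Hall: {Hall, Q, R, U, V}.
Min-cut edges: Hall→P (4), U→Exit (4), V→Exit (5); capacity 4 + 4 + 5 = 13.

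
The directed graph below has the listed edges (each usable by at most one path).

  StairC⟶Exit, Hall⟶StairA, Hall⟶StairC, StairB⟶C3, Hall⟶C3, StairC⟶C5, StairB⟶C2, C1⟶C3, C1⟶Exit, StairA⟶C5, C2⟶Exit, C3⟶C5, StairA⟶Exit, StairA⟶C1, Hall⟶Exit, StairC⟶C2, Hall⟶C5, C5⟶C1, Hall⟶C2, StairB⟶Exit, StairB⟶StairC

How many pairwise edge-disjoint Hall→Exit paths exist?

Assign every edge capacity 1; by Menger, the answer equals the max flow.
Path Hall→Exit (+1); total 1.
Path Hall→StairA→Exit (+1); total 2.
Path Hall→StairC→Exit (+1); total 3.
Path Hall→C2→Exit (+1); total 4.
Path Hall→C5→C1→Exit (+1); total 5.
No residual Hall→Exit path; max flow = 5.
Certifying cut of size 5: {C5→C1, Hall→C2, Hall→Exit, Hall→StairA, Hall→StairC}.

5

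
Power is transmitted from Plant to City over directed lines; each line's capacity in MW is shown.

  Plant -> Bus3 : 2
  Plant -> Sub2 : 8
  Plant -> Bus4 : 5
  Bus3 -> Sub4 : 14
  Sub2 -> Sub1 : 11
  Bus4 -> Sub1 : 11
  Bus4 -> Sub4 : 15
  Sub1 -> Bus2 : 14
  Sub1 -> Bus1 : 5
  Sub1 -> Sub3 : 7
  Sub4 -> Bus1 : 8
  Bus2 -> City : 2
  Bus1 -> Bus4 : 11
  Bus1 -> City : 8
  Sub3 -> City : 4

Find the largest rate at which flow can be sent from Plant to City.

14

Augment Plant→Bus3→Sub4→Bus1→City: bottleneck 2, flow now 2.
Augment Plant→Sub2→Sub1→Bus2→City: bottleneck 2, flow now 4.
Augment Plant→Sub2→Sub1→Bus1→City: bottleneck 5, flow now 9.
Augment Plant→Sub2→Sub1→Sub3→City: bottleneck 1, flow now 10.
Augment Plant→Bus4→Sub1→Sub3→City: bottleneck 3, flow now 13.
Augment Plant→Bus4→Sub4→Bus1→City: bottleneck 1, flow now 14.
No augmenting path remains; maximum flow = 14.
In the residual graph, reachable from Plant: {Plant, Bus3, Sub2, Bus4, Sub1, Sub4, Bus2, Bus1, Sub3}.
Min-cut edges: Bus2→City (2), Bus1→City (8), Sub3→City (4); capacity 2 + 8 + 4 = 14.
This cut is saturated, so no flow can exceed 14.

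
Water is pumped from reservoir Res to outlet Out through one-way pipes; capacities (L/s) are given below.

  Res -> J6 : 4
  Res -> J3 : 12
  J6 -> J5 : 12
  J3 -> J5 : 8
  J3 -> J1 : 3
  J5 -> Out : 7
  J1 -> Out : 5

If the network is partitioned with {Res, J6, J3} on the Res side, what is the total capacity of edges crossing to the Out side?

Edges leaving {Res, J6, J3}: J6→J5 (12), J3→J5 (8), J3→J1 (3).
Cut capacity = 12 + 8 + 3 = 23.

23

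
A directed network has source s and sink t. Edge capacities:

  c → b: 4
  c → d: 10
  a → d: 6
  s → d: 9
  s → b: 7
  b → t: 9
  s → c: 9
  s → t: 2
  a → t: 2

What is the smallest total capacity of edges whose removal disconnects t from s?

11

Augment s→t: bottleneck 2, flow now 2.
Augment s→b→t: bottleneck 7, flow now 9.
Augment s→c→b→t: bottleneck 2, flow now 11.
No augmenting path remains; maximum flow = 11.
By max-flow min-cut, the minimum cut capacity equals the max flow.
In the residual graph, reachable from s: {s, b, c, d}.
Min-cut edges: s→t (2), b→t (9); capacity 2 + 9 = 11.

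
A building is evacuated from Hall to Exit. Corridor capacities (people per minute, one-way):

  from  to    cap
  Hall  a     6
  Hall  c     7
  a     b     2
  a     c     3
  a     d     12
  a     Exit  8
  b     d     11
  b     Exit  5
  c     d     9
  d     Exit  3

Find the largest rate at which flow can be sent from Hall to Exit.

Augment Hall→a→Exit: bottleneck 6, flow now 6.
Augment Hall→c→d→Exit: bottleneck 3, flow now 9.
No augmenting path remains; maximum flow = 9.
In the residual graph, reachable from Hall: {Hall, c, d}.
Min-cut edges: Hall→a (6), d→Exit (3); capacity 6 + 3 = 9.
This cut is saturated, so no flow can exceed 9.

9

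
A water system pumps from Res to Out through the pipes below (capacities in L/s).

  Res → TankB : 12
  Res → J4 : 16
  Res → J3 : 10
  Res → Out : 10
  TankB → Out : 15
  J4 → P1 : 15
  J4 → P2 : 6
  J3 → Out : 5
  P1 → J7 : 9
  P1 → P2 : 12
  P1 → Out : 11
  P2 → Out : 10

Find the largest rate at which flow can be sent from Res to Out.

Augment Res→Out: bottleneck 10, flow now 10.
Augment Res→TankB→Out: bottleneck 12, flow now 22.
Augment Res→J3→Out: bottleneck 5, flow now 27.
Augment Res→J4→P1→Out: bottleneck 11, flow now 38.
Augment Res→J4→P2→Out: bottleneck 5, flow now 43.
No augmenting path remains; maximum flow = 43.
In the residual graph, reachable from Res: {Res, J3}.
Min-cut edges: Res→TankB (12), Res→J4 (16), Res→Out (10), J3→Out (5); capacity 12 + 16 + 10 + 5 = 43.
This cut is saturated, so no flow can exceed 43.

43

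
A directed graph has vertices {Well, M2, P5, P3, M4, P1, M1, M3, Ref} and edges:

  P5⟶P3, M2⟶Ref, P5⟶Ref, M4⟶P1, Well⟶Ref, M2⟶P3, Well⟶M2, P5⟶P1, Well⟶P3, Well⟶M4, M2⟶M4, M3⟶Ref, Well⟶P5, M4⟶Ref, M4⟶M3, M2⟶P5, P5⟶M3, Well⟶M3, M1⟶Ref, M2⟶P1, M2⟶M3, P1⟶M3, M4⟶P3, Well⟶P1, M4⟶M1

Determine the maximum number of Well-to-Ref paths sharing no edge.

5

Assign every edge capacity 1; by Menger, the answer equals the max flow.
Path Well→Ref (+1); total 1.
Path Well→M2→Ref (+1); total 2.
Path Well→P5→Ref (+1); total 3.
Path Well→M4→Ref (+1); total 4.
Path Well→M3→Ref (+1); total 5.
No residual Well→Ref path; max flow = 5.
Certifying cut of size 5: {M3→Ref, Well→M2, Well→M4, Well→P5, Well→Ref}.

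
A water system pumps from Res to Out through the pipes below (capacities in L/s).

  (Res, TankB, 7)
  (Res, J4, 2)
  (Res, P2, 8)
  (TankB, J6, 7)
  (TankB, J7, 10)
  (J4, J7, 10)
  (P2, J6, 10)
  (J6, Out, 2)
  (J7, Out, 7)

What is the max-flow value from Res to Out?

9

Augment Res→TankB→J6→Out: bottleneck 2, flow now 2.
Augment Res→TankB→J7→Out: bottleneck 5, flow now 7.
Augment Res→J4→J7→Out: bottleneck 2, flow now 9.
No augmenting path remains; maximum flow = 9.
In the residual graph, reachable from Res: {Res, TankB, J4, P2, J6, J7}.
Min-cut edges: J6→Out (2), J7→Out (7); capacity 2 + 7 = 9.
This cut is saturated, so no flow can exceed 9.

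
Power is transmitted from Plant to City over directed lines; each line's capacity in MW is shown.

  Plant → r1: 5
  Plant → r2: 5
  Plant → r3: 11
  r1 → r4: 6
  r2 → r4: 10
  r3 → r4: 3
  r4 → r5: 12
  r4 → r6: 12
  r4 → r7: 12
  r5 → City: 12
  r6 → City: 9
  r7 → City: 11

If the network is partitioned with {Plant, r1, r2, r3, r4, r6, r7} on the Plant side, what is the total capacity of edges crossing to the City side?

32

Edges leaving {Plant, r1, r2, r3, r4, r6, r7}: r4→r5 (12), r6→City (9), r7→City (11).
Cut capacity = 12 + 9 + 11 = 32.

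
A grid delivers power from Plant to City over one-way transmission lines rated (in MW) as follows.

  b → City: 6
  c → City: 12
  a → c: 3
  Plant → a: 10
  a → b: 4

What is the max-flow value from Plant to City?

Augment Plant→a→b→City: bottleneck 4, flow now 4.
Augment Plant→a→c→City: bottleneck 3, flow now 7.
No augmenting path remains; maximum flow = 7.
In the residual graph, reachable from Plant: {Plant, a}.
Min-cut edges: a→b (4), a→c (3); capacity 4 + 3 = 7.
This cut is saturated, so no flow can exceed 7.

7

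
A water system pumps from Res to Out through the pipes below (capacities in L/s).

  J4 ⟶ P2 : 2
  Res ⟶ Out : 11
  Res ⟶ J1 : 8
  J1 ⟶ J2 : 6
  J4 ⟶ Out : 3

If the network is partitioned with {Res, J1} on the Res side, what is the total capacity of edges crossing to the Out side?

Edges leaving {Res, J1}: Res→Out (11), J1→J2 (6).
Cut capacity = 11 + 6 = 17.

17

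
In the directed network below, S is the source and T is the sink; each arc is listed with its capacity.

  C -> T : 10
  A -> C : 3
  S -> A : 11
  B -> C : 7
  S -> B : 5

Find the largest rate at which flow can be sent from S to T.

8

Augment S→A→C→T: bottleneck 3, flow now 3.
Augment S→B→C→T: bottleneck 5, flow now 8.
No augmenting path remains; maximum flow = 8.
In the residual graph, reachable from S: {S, A}.
Min-cut edges: S→B (5), A→C (3); capacity 5 + 3 = 8.
This cut is saturated, so no flow can exceed 8.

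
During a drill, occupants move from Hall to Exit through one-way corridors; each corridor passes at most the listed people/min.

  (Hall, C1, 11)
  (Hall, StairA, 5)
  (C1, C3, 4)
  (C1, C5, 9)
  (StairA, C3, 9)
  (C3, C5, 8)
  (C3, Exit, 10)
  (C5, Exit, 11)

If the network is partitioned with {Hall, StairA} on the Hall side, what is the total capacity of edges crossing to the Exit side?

Edges leaving {Hall, StairA}: Hall→C1 (11), StairA→C3 (9).
Cut capacity = 11 + 9 = 20.

20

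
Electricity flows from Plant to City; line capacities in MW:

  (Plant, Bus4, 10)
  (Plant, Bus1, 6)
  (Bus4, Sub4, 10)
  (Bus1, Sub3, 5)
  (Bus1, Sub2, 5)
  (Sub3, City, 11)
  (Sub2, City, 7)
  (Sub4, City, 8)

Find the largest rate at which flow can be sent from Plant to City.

14

Augment Plant→Bus4→Sub4→City: bottleneck 8, flow now 8.
Augment Plant→Bus1→Sub3→City: bottleneck 5, flow now 13.
Augment Plant→Bus1→Sub2→City: bottleneck 1, flow now 14.
No augmenting path remains; maximum flow = 14.
In the residual graph, reachable from Plant: {Plant, Bus4, Sub4}.
Min-cut edges: Plant→Bus1 (6), Sub4→City (8); capacity 6 + 8 = 14.
This cut is saturated, so no flow can exceed 14.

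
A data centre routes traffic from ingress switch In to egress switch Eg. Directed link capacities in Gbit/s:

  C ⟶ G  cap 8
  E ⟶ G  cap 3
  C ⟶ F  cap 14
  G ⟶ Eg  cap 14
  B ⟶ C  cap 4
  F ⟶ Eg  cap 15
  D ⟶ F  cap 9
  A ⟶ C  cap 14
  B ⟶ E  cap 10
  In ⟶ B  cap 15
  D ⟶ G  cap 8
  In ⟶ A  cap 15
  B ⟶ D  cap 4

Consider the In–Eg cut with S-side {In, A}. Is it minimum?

Given cut capacity: 15 + 14 = 29.
Augment In→A→C→F→Eg: bottleneck 14, flow now 14.
Augment In→B→C→G→Eg: bottleneck 4, flow now 18.
Augment In→B→D→F→Eg: bottleneck 1, flow now 19.
Augment In→B→D→G→Eg: bottleneck 3, flow now 22.
Augment In→B→E→G→Eg: bottleneck 3, flow now 25.
No augmenting path remains; maximum flow = 25.
In the residual graph, reachable from In: {In, A, B, E}.
Min-cut edges: A→C (14), B→C (4), B→D (4), E→G (3); capacity 14 + 4 + 4 + 3 = 25.
Cut capacity 29 exceeds the max flow 25, so it is not minimum.

No — its capacity is 29, but the minimum cut has capacity 25.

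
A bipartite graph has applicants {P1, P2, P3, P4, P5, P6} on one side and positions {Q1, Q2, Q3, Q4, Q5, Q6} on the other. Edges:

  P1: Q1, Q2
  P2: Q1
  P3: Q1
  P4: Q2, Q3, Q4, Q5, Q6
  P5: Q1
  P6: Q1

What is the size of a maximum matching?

3

Unit-capacity flow: source→left, listed edges, right→sink; max matching = max flow.
Augmenting path P1→Q1 (+1); matched 1.
Augmenting path P4→Q2 (+1); matched 2.
Augmenting path P2→Q1→P1→Q2→P4→Q3 (+1); matched 3.
No augmenting path remains; maximum matching = 3.
König certificate: {P1, P4, Q1} is a vertex cover of size 3 (every listed pair touches it), so no matching can be larger.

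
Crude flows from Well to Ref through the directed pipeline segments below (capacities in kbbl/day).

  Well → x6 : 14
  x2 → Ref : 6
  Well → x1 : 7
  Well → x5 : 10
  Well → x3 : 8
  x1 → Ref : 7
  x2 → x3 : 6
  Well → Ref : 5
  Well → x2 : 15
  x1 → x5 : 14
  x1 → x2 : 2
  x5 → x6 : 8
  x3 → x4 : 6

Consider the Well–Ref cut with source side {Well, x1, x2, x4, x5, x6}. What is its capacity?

Edges leaving {Well, x1, x2, x4, x5, x6}: Well→x3 (8), Well→Ref (5), x1→Ref (7), x2→x3 (6), x2→Ref (6).
Cut capacity = 8 + 5 + 7 + 6 + 6 = 32.

32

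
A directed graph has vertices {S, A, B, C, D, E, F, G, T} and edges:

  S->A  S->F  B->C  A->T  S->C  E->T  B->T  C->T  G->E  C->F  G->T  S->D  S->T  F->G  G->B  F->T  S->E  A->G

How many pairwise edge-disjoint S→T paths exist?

Assign every edge capacity 1; by Menger, the answer equals the max flow.
Path S→T (+1); total 1.
Path S→A→T (+1); total 2.
Path S→C→T (+1); total 3.
Path S→E→T (+1); total 4.
Path S→F→T (+1); total 5.
No residual S→T path; max flow = 5.
Certifying cut of size 5: {S→A, S→C, S→E, S→F, S→T}.

5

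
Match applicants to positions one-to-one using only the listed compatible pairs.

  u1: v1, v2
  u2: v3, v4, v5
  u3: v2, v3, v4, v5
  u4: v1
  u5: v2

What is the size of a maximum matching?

Unit-capacity flow: source→left, listed edges, right→sink; max matching = max flow.
Augmenting path u1→v1 (+1); matched 1.
Augmenting path u2→v3 (+1); matched 2.
Augmenting path u3→v2 (+1); matched 3.
Augmenting path u5→v2→u3→v4 (+1); matched 4.
No augmenting path remains; maximum matching = 4.
König certificate: {u2, u3, v1, v2} is a vertex cover of size 4 (every listed pair touches it), so no matching can be larger.

4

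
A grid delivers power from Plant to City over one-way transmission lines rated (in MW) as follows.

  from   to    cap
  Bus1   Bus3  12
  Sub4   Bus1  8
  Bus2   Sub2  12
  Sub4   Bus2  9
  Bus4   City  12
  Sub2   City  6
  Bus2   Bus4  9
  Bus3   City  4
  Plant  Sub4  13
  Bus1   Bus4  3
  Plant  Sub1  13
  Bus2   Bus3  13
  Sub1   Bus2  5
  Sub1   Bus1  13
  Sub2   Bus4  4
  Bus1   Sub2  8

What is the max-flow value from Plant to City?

22

Augment Plant→Sub4→Bus2→Sub2→City: bottleneck 6, flow now 6.
Augment Plant→Sub4→Bus2→Bus3→City: bottleneck 3, flow now 9.
Augment Plant→Sub4→Bus1→Bus3→City: bottleneck 1, flow now 10.
Augment Plant→Sub4→Bus1→Bus4→City: bottleneck 3, flow now 13.
Augment Plant→Sub1→Bus2→Bus4→City: bottleneck 5, flow now 18.
Augment Plant→Sub1→Bus1→Sub2→Bus4→City: bottleneck 4, flow now 22.
No augmenting path remains; maximum flow = 22.
In the residual graph, reachable from Plant: {Plant, Sub4, Sub1, Bus2, Bus1, Sub2, Bus3, Bus4}.
Min-cut edges: Sub2→City (6), Bus3→City (4), Bus4→City (12); capacity 6 + 4 + 12 = 22.
This cut is saturated, so no flow can exceed 22.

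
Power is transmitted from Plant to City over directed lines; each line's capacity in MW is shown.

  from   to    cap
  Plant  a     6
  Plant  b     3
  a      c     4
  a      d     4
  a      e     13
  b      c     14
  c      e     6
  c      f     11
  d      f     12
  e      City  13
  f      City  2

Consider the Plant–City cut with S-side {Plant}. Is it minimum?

Given cut capacity: 6 + 3 = 9.
Augment Plant→a→e→City: bottleneck 6, flow now 6.
Augment Plant→b→c→e→City: bottleneck 3, flow now 9.
No augmenting path remains; maximum flow = 9.
Cut capacity 9 equals the max flow, so it is a minimum cut.

Yes — it is a minimum cut (capacity 9).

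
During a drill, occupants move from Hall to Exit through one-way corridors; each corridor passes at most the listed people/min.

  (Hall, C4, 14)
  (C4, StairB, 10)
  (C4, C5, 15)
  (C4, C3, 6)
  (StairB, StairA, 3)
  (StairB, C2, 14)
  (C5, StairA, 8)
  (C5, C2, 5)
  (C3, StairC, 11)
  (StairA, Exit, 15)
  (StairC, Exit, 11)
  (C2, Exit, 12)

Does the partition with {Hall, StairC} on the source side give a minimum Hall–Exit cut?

No — its capacity is 25, but the minimum cut has capacity 14.

Given cut capacity: 14 + 11 = 25.
Augment Hall→C4→StairB→StairA→Exit: bottleneck 3, flow now 3.
Augment Hall→C4→StairB→C2→Exit: bottleneck 7, flow now 10.
Augment Hall→C4→C5→StairA→Exit: bottleneck 4, flow now 14.
No augmenting path remains; maximum flow = 14.
In the residual graph, reachable from Hall: {Hall}.
Min-cut edges: Hall→C4 (14); capacity 14 = 14.
Cut capacity 25 exceeds the max flow 14, so it is not minimum.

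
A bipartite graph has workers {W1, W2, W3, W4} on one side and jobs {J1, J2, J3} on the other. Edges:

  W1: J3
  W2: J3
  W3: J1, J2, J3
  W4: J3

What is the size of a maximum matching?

Unit-capacity flow: source→left, listed edges, right→sink; max matching = max flow.
Augmenting path W1→J3 (+1); matched 1.
Augmenting path W3→J1 (+1); matched 2.
No augmenting path remains; maximum matching = 2.
König certificate: {W3, J3} is a vertex cover of size 2 (every listed pair touches it), so no matching can be larger.

2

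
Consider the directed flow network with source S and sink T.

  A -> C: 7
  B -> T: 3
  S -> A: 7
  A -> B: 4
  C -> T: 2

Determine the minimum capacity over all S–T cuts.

5

Augment S→A→B→T: bottleneck 3, flow now 3.
Augment S→A→C→T: bottleneck 2, flow now 5.
No augmenting path remains; maximum flow = 5.
By max-flow min-cut, the minimum cut capacity equals the max flow.
In the residual graph, reachable from S: {S, A, B, C}.
Min-cut edges: B→T (3), C→T (2); capacity 3 + 2 = 5.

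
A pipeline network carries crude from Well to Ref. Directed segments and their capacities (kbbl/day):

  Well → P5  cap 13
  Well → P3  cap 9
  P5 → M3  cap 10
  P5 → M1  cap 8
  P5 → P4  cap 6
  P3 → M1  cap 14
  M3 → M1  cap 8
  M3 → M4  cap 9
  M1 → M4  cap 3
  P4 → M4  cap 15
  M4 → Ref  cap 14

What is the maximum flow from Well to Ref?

14

Augment Well→P5→M3→M4→Ref: bottleneck 9, flow now 9.
Augment Well→P5→M1→M4→Ref: bottleneck 3, flow now 12.
Augment Well→P5→P4→M4→Ref: bottleneck 1, flow now 13.
Augment Well→P3→M1→P5→P4→M4→Ref: bottleneck 1, flow now 14. (uses reverse residual edge)
No augmenting path remains; maximum flow = 14.
In the residual graph, reachable from Well: {Well, P5, P3, M3, M1, P4, M4}.
Min-cut edges: M4→Ref (14); capacity 14 = 14.
This cut is saturated, so no flow can exceed 14.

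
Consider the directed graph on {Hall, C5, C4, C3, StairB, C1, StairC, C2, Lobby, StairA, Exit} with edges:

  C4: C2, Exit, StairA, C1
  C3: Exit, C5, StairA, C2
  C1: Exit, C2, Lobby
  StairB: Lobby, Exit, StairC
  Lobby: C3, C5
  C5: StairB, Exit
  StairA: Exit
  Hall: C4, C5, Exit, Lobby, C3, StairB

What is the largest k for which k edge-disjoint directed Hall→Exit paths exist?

Assign every edge capacity 1; by Menger, the answer equals the max flow.
Path Hall→Exit (+1); total 1.
Path Hall→C5→Exit (+1); total 2.
Path Hall→C4→Exit (+1); total 3.
Path Hall→C3→Exit (+1); total 4.
Path Hall→StairB→Exit (+1); total 5.
Path Hall→Lobby→C3→StairA→Exit (+1); total 6.
No residual Hall→Exit path; max flow = 6.
Certifying cut of size 6: {Hall→C3, Hall→C4, Hall→C5, Hall→Exit, Hall→Lobby, Hall→StairB}.

6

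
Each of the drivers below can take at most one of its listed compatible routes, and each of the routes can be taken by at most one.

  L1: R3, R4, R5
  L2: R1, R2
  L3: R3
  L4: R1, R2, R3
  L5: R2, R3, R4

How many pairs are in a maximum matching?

5

Unit-capacity flow: source→left, listed edges, right→sink; max matching = max flow.
Augmenting path L1→R3 (+1); matched 1.
Augmenting path L2→R1 (+1); matched 2.
Augmenting path L4→R2 (+1); matched 3.
Augmenting path L5→R4 (+1); matched 4.
Augmenting path L3→R3→L1→R5 (+1); matched 5.
No augmenting path remains; maximum matching = 5.
König certificate: {L1, L2, L3, L4, L5} is a vertex cover of size 5 (every listed pair touches it), so no matching can be larger.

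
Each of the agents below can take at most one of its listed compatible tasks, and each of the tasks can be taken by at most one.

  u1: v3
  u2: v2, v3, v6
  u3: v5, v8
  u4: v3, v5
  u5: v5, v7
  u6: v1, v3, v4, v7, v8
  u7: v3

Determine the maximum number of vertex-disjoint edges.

Unit-capacity flow: source→left, listed edges, right→sink; max matching = max flow.
Augmenting path u1→v3 (+1); matched 1.
Augmenting path u2→v2 (+1); matched 2.
Augmenting path u3→v5 (+1); matched 3.
Augmenting path u5→v7 (+1); matched 4.
Augmenting path u6→v1 (+1); matched 5.
Augmenting path u4→v5→u3→v8 (+1); matched 6.
No augmenting path remains; maximum matching = 6.
König certificate: {u2, u3, u4, u5, u6, v3} is a vertex cover of size 6 (every listed pair touches it), so no matching can be larger.

6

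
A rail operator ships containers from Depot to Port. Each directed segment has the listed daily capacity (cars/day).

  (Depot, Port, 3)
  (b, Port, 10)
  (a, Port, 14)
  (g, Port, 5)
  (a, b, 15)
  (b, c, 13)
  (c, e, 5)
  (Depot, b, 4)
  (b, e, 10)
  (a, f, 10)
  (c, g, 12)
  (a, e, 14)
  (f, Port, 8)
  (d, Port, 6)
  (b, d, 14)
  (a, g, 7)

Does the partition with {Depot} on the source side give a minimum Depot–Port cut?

Given cut capacity: 4 + 3 = 7.
Augment Depot→Port: bottleneck 3, flow now 3.
Augment Depot→b→Port: bottleneck 4, flow now 7.
No augmenting path remains; maximum flow = 7.
Cut capacity 7 equals the max flow, so it is a minimum cut.

Yes — it is a minimum cut (capacity 7).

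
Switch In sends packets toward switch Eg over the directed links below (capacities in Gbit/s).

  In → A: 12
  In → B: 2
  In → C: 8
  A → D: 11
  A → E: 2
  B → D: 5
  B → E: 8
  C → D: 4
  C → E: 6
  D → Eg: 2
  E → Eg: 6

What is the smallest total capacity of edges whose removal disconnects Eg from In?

8

Augment In→A→D→Eg: bottleneck 2, flow now 2.
Augment In→A→E→Eg: bottleneck 2, flow now 4.
Augment In→B→E→Eg: bottleneck 2, flow now 6.
Augment In→C→E→Eg: bottleneck 2, flow now 8.
No augmenting path remains; maximum flow = 8.
By max-flow min-cut, the minimum cut capacity equals the max flow.
In the residual graph, reachable from In: {In, A, B, C, D, E}.
Min-cut edges: D→Eg (2), E→Eg (6); capacity 2 + 6 = 8.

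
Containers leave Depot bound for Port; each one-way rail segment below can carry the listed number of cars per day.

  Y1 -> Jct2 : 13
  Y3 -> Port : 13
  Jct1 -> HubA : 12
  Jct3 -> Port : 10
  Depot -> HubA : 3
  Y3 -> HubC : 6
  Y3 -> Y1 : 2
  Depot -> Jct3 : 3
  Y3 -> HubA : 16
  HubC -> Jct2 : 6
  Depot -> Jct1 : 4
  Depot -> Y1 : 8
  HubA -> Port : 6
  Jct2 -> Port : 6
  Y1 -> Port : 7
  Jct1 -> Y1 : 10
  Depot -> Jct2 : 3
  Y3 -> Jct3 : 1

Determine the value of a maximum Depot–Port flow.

Augment Depot→Jct3→Port: bottleneck 3, flow now 3.
Augment Depot→HubA→Port: bottleneck 3, flow now 6.
Augment Depot→Y1→Port: bottleneck 7, flow now 13.
Augment Depot→Jct2→Port: bottleneck 3, flow now 16.
Augment Depot→Jct1→HubA→Port: bottleneck 3, flow now 19.
Augment Depot→Y1→Jct2→Port: bottleneck 1, flow now 20.
Augment Depot→Jct1→Y1→Jct2→Port: bottleneck 1, flow now 21.
No augmenting path remains; maximum flow = 21.
In the residual graph, reachable from Depot: {Depot}.
Min-cut edges: Depot→Jct3 (3), Depot→Jct1 (4), Depot→HubA (3), Depot→Y1 (8), Depot→Jct2 (3); capacity 3 + 4 + 3 + 8 + 3 = 21.
This cut is saturated, so no flow can exceed 21.

21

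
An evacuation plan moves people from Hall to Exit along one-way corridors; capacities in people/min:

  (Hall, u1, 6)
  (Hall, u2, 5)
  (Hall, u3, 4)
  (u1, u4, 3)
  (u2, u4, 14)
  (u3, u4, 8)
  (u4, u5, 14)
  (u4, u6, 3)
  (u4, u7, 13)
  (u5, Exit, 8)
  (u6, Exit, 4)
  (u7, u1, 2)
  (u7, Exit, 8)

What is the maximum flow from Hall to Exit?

Augment Hall→u1→u4→u5→Exit: bottleneck 3, flow now 3.
Augment Hall→u2→u4→u5→Exit: bottleneck 5, flow now 8.
Augment Hall→u3→u4→u6→Exit: bottleneck 3, flow now 11.
Augment Hall→u3→u4→u7→Exit: bottleneck 1, flow now 12.
No augmenting path remains; maximum flow = 12.
In the residual graph, reachable from Hall: {Hall, u1}.
Min-cut edges: Hall→u2 (5), Hall→u3 (4), u1→u4 (3); capacity 5 + 4 + 3 = 12.
This cut is saturated, so no flow can exceed 12.

12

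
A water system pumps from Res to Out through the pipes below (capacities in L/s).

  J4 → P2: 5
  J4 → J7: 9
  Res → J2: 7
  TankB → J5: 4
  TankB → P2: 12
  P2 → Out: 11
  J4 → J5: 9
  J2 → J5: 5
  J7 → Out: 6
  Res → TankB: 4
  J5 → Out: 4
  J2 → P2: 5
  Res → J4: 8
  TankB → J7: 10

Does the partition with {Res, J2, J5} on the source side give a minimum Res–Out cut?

No — its capacity is 21, but the minimum cut has capacity 19.

Given cut capacity: 4 + 8 + 5 + 4 = 21.
Augment Res→TankB→P2→Out: bottleneck 4, flow now 4.
Augment Res→J2→P2→Out: bottleneck 5, flow now 9.
Augment Res→J2→J5→Out: bottleneck 2, flow now 11.
Augment Res→J4→P2→Out: bottleneck 2, flow now 13.
Augment Res→J4→J5→Out: bottleneck 2, flow now 15.
Augment Res→J4→J7→Out: bottleneck 4, flow now 19.
No augmenting path remains; maximum flow = 19.
In the residual graph, reachable from Res: {Res}.
Min-cut edges: Res→TankB (4), Res→J2 (7), Res→J4 (8); capacity 4 + 7 + 8 = 19.
Cut capacity 21 exceeds the max flow 19, so it is not minimum.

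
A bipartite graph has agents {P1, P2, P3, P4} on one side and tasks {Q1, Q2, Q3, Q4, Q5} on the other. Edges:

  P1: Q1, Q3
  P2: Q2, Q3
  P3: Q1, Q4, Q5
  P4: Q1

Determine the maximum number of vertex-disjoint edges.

4

Unit-capacity flow: source→left, listed edges, right→sink; max matching = max flow.
Augmenting path P1→Q1 (+1); matched 1.
Augmenting path P2→Q2 (+1); matched 2.
Augmenting path P3→Q4 (+1); matched 3.
Augmenting path P4→Q1→P1→Q3 (+1); matched 4.
No augmenting path remains; maximum matching = 4.
König certificate: {P1, P2, P3, P4} is a vertex cover of size 4 (every listed pair touches it), so no matching can be larger.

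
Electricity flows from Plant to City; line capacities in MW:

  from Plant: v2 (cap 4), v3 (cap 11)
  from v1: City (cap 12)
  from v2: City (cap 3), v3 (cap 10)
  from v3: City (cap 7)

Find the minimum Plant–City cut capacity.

10

Augment Plant→v2→City: bottleneck 3, flow now 3.
Augment Plant→v3→City: bottleneck 7, flow now 10.
No augmenting path remains; maximum flow = 10.
By max-flow min-cut, the minimum cut capacity equals the max flow.
In the residual graph, reachable from Plant: {Plant, v2, v3}.
Min-cut edges: v2→City (3), v3→City (7); capacity 3 + 7 = 10.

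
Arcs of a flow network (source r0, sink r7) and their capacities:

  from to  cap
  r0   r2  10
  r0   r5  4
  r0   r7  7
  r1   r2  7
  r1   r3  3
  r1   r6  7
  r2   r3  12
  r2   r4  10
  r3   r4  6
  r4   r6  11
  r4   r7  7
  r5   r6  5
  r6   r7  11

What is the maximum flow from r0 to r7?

Augment r0→r7: bottleneck 7, flow now 7.
Augment r0→r2→r4→r7: bottleneck 7, flow now 14.
Augment r0→r5→r6→r7: bottleneck 4, flow now 18.
Augment r0→r2→r4→r6→r7: bottleneck 3, flow now 21.
No augmenting path remains; maximum flow = 21.
In the residual graph, reachable from r0: {r0}.
Min-cut edges: r0→r2 (10), r0→r5 (4), r0→r7 (7); capacity 10 + 4 + 7 = 21.
This cut is saturated, so no flow can exceed 21.

21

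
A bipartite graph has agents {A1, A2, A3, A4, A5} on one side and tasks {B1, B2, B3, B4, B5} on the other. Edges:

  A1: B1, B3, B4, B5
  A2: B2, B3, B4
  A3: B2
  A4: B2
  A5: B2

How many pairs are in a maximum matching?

3

Unit-capacity flow: source→left, listed edges, right→sink; max matching = max flow.
Augmenting path A1→B1 (+1); matched 1.
Augmenting path A2→B2 (+1); matched 2.
Augmenting path A3→B2→A2→B3 (+1); matched 3.
No augmenting path remains; maximum matching = 3.
König certificate: {A1, A2, B2} is a vertex cover of size 3 (every listed pair touches it), so no matching can be larger.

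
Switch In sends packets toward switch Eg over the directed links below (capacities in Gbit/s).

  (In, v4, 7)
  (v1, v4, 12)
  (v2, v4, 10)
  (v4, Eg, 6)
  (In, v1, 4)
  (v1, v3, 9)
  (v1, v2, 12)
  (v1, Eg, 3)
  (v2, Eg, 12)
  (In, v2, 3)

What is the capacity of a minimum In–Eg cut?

Augment In→v1→Eg: bottleneck 3, flow now 3.
Augment In→v2→Eg: bottleneck 3, flow now 6.
Augment In→v4→Eg: bottleneck 6, flow now 12.
Augment In→v1→v2→Eg: bottleneck 1, flow now 13.
No augmenting path remains; maximum flow = 13.
By max-flow min-cut, the minimum cut capacity equals the max flow.
In the residual graph, reachable from In: {In, v4}.
Min-cut edges: In→v1 (4), In→v2 (3), v4→Eg (6); capacity 4 + 3 + 6 = 13.

13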